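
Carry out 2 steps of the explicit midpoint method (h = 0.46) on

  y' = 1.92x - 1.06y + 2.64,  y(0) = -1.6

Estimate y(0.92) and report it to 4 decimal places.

1.4990

Midpoint: k1 = f(x_n, y_n); k2 = f(x_n + h/2, y_n + (h/2)·k1); y_{n+1} = y_n + h·k2.
x=0.000000, y=-1.600000:
  k1 = f(0.000000, -1.600000) = 4.336000
  k2 = f(0.230000, -0.602720) = 3.720483
  y ← -1.600000 + 0.46·3.720483 = 0.111422
x=0.460000, y=0.111422:
  k1 = f(0.460000, 0.111422) = 3.405092
  k2 = f(0.690000, 0.894594) = 3.016531
  y ← 0.111422 + 0.46·3.016531 = 1.499026
y(0.92) ≈ 1.4990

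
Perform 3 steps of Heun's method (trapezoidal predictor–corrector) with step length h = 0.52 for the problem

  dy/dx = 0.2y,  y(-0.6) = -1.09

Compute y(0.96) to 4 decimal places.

-1.4883

Heun: k1 = f(x_n, y_n); k2 = f(x_n + h, y_n + h·k1); y_{n+1} = y_n + (h/2)·(k1 + k2).
x=-0.600000, y=-1.090000:
  k1 = f(-0.600000, -1.090000) = -0.218000
  k2 = f(-0.080000, -1.203360) = -0.240672
  y ← -1.090000 + (0.52/2)·(-0.218000 + (-0.240672)) = -1.209255
x=-0.080000, y=-1.209255:
  k1 = f(-0.080000, -1.209255) = -0.241851
  k2 = f(0.440000, -1.335017) = -0.267003
  y ← -1.209255 + (0.52/2)·(-0.241851 + (-0.267003)) = -1.341557
x=0.440000, y=-1.341557:
  k1 = f(0.440000, -1.341557) = -0.268311
  k2 = f(0.960000, -1.481079) = -0.296216
  y ← -1.341557 + (0.52/2)·(-0.268311 + (-0.296216)) = -1.488334
y(0.96) ≈ -1.4883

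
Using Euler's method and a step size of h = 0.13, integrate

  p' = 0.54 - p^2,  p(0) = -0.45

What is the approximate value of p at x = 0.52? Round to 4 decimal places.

-0.2456

Euler: p_{n+1} = p_n + h·f(x_n, p_n).
x=0.000000, p=-0.450000: f=0.337500 → p ← -0.450000 + 0.13·0.337500 = -0.406125
x=0.130000, p=-0.406125: f=0.375062 → p ← -0.406125 + 0.13·0.375062 = -0.357367
x=0.260000, p=-0.357367: f=0.412289 → p ← -0.357367 + 0.13·0.412289 = -0.303769
x=0.390000, p=-0.303769: f=0.447724 → p ← -0.303769 + 0.13·0.447724 = -0.245565
p(0.52) ≈ -0.2456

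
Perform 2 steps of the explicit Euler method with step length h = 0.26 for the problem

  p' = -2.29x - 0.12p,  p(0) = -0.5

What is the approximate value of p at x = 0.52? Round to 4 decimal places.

Euler: p_{n+1} = p_n + h·f(x_n, p_n).
x=0.000000, p=-0.500000: f=0.060000 → p ← -0.500000 + 0.26·0.060000 = -0.484400
x=0.260000, p=-0.484400: f=-0.537272 → p ← -0.484400 + 0.26·(-0.537272) = -0.624091
p(0.52) ≈ -0.6241

-0.6241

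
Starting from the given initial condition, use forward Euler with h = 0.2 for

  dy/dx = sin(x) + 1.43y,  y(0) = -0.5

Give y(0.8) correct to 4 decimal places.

Euler: y_{n+1} = y_n + h·f(x_n, y_n).
x=0.000000, y=-0.500000: f=-0.715000 → y ← -0.500000 + 0.2·(-0.715000) = -0.643000
x=0.200000, y=-0.643000: f=-0.720821 → y ← -0.643000 + 0.2·(-0.720821) = -0.787164
x=0.400000, y=-0.787164: f=-0.736226 → y ← -0.787164 + 0.2·(-0.736226) = -0.934409
x=0.600000, y=-0.934409: f=-0.771563 → y ← -0.934409 + 0.2·(-0.771563) = -1.088722
y(0.8) ≈ -1.0887

-1.0887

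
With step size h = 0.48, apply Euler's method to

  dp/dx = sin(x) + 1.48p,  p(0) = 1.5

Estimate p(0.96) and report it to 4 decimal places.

Euler: p_{n+1} = p_n + h·f(x_n, p_n).
x=0.000000, p=1.500000: f=2.220000 → p ← 1.500000 + 0.48·2.220000 = 2.565600
x=0.480000, p=2.565600: f=4.258867 → p ← 2.565600 + 0.48·4.258867 = 4.609856
p(0.96) ≈ 4.6099

4.6099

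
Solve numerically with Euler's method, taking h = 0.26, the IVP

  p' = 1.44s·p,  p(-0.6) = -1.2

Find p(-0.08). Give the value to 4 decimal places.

Euler: p_{n+1} = p_n + h·f(s_n, p_n).
s=-0.600000, p=-1.200000: f=1.036800 → p ← -1.200000 + 0.26·1.036800 = -0.930432
s=-0.340000, p=-0.930432: f=0.455540 → p ← -0.930432 + 0.26·0.455540 = -0.811992
p(-0.08) ≈ -0.8120

-0.8120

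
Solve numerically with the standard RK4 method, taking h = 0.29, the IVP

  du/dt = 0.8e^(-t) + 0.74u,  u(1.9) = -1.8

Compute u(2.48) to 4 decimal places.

RK4: k1 = f(t_n, u_n); k2 = f(t_n + h/2, u_n + (h/2)·k1); k3 = f(t_n + h/2, u_n + (h/2)·k2); k4 = f(t_n + h, u_n + h·k3); u_{n+1} = u_n + (h/6)·(k1 + 2k2 + 2k3 + k4).
t=1.900000, u=-1.800000:
  k1 = f(1.900000, -1.800000) = -1.212345
  k2 = f(2.045000, -1.975790) = -1.358580
  k3 = f(2.045000, -1.996994) = -1.374272
  k4 = f(2.190000, -2.198539) = -1.537385
  u ← -1.800000 + (0.29/6)·(k1 + 2k2 + 2k3 + k4) = -2.197079
t=2.190000, u=-2.197079:
  k1 = f(2.190000, -2.197079) = -1.536305
  k2 = f(2.335000, -2.419844) = -1.713236
  k3 = f(2.335000, -2.445499) = -1.732221
  k4 = f(2.480000, -2.699423) = -1.930579
  u ← -2.197079 + (0.29/6)·(k1 + 2k2 + 2k3 + k4) = -2.697706
u(2.48) ≈ -2.6977

-2.6977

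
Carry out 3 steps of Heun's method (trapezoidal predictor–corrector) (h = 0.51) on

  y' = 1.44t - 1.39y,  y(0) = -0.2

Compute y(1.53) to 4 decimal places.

0.9267

Heun: k1 = f(t_n, y_n); k2 = f(t_n + h, y_n + h·k1); y_{n+1} = y_n + (h/2)·(k1 + k2).
t=0.000000, y=-0.200000:
  k1 = f(0.000000, -0.200000) = 0.278000
  k2 = f(0.510000, -0.058220) = 0.815326
  y ← -0.200000 + (0.51/2)·(0.278000 + 0.815326) = 0.078798
t=0.510000, y=0.078798:
  k1 = f(0.510000, 0.078798) = 0.624871
  k2 = f(1.020000, 0.397482) = 0.916300
  y ← 0.078798 + (0.51/2)·(0.624871 + 0.916300) = 0.471797
t=1.020000, y=0.471797:
  k1 = f(1.020000, 0.471797) = 0.813003
  k2 = f(1.530000, 0.886428) = 0.971065
  y ← 0.471797 + (0.51/2)·(0.813003 + 0.971065) = 0.926734
y(1.53) ≈ 0.9267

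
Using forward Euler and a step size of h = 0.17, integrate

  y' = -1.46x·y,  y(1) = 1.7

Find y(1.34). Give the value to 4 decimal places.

Euler: y_{n+1} = y_n + h·f(x_n, y_n).
x=1.000000, y=1.700000: f=-2.482000 → y ← 1.700000 + 0.17·(-2.482000) = 1.278060
x=1.170000, y=1.278060: f=-2.183182 → y ← 1.278060 + 0.17·(-2.183182) = 0.906919
y(1.34) ≈ 0.9069

0.9069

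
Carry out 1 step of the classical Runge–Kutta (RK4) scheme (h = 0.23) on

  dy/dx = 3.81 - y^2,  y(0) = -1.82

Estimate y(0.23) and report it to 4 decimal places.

RK4: k1 = f(x_n, y_n); k2 = f(x_n + h/2, y_n + (h/2)·k1); k3 = f(x_n + h/2, y_n + (h/2)·k2); k4 = f(x_n + h, y_n + h·k3); y_{n+1} = y_n + (h/6)·(k1 + 2k2 + 2k3 + k4).
x=0.000000, y=-1.820000:
  k1 = f(0.000000, -1.820000) = 0.497600
  k2 = f(0.115000, -1.762776) = 0.702621
  k3 = f(0.115000, -1.739199) = 0.785188
  k4 = f(0.230000, -1.639407) = 1.122346
  y ← -1.820000 + (0.23/6)·(k1 + 2k2 + 2k3 + k4) = -1.643837
y(0.23) ≈ -1.6438

-1.6438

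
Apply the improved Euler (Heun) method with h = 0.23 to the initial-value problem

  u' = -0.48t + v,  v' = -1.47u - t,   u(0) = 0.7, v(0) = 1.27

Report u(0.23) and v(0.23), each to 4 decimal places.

0.9522, 0.9575

Heun on (u,v): k1 = f(t_n, state_n); k2 = f(t_n + h, state_n + h·k1); state_{n+1} = state_n + (h/2)·(k1 + k2).
0.000000: (0.700000, 1.270000)
  k1 = (1.270000, -1.029000)
  predictor → (0.992100, 1.033330)
  k2 = (0.922930, -1.688387)
  → (0.952187, 0.957500)
(u(0.23), v(0.23)) ≈ (0.9522, 0.9575)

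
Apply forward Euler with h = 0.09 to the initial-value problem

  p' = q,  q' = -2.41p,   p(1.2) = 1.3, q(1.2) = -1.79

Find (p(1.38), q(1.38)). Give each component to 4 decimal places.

0.9524, -2.3190

Euler on (p,q): p_{n+1} = p_n + h·p', q_{n+1} = q_n + h·q'.
1.200000: (1.300000, -1.790000); f=(-1.790000, -3.133000) → (1.138900, -2.071970)
1.290000: (1.138900, -2.071970); f=(-2.071970, -2.744749) → (0.952423, -2.318997)
(p(1.38), q(1.38)) ≈ (0.9524, -2.3190)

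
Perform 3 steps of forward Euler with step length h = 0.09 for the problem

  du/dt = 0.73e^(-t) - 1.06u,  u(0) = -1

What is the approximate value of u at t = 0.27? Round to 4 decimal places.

Euler: u_{n+1} = u_n + h·f(t_n, u_n).
t=0.000000, u=-1.000000: f=1.790000 → u ← -1.000000 + 0.09·1.790000 = -0.838900
t=0.090000, u=-0.838900: f=1.556404 → u ← -0.838900 + 0.09·1.556404 = -0.698824
t=0.180000, u=-0.698824: f=1.350500 → u ← -0.698824 + 0.09·1.350500 = -0.577279
u(0.27) ≈ -0.5773

-0.5773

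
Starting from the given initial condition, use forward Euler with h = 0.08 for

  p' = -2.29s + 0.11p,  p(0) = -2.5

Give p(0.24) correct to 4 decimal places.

-2.6107

Euler: p_{n+1} = p_n + h·f(s_n, p_n).
s=0.000000, p=-2.500000: f=-0.275000 → p ← -2.500000 + 0.08·(-0.275000) = -2.522000
s=0.080000, p=-2.522000: f=-0.460620 → p ← -2.522000 + 0.08·(-0.460620) = -2.558850
s=0.160000, p=-2.558850: f=-0.647873 → p ← -2.558850 + 0.08·(-0.647873) = -2.610679
p(0.24) ≈ -2.6107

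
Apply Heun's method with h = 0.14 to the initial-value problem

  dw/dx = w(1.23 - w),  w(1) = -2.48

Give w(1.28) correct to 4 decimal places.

Heun: k1 = f(x_n, w_n); k2 = f(x_n + h, w_n + h·k1); w_{n+1} = w_n + (h/2)·(k1 + k2).
x=1.000000, w=-2.480000:
  k1 = f(1.000000, -2.480000) = -9.200800
  k2 = f(1.140000, -3.768112) = -18.833446
  w ← -2.480000 + (0.14/2)·(-9.200800 + (-18.833446)) = -4.442397
x=1.140000, w=-4.442397:
  k1 = f(1.140000, -4.442397) = -25.199042
  k2 = f(1.280000, -7.970263) = -73.328516
  w ← -4.442397 + (0.14/2)·(-25.199042 + (-73.328516)) = -11.339326
w(1.28) ≈ -11.3393

-11.3393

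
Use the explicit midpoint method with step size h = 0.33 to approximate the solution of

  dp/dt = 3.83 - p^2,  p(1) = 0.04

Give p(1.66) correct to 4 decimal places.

Midpoint: k1 = f(t_n, p_n); k2 = f(t_n + h/2, p_n + (h/2)·k1); p_{n+1} = p_n + h·k2.
t=1.000000, p=0.040000:
  k1 = f(1.000000, 0.040000) = 3.828400
  k2 = f(1.165000, 0.671686) = 3.378838
  p ← 0.040000 + 0.33·3.378838 = 1.155017
t=1.330000, p=1.155017:
  k1 = f(1.330000, 1.155017) = 2.495937
  k2 = f(1.495000, 1.566846) = 1.374993
  p ← 1.155017 + 0.33·1.374993 = 1.608764
p(1.66) ≈ 1.6088

1.6088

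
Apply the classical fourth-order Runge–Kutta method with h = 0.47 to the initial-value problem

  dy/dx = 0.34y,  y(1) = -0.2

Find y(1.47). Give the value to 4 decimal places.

RK4: k1 = f(x_n, y_n); k2 = f(x_n + h/2, y_n + (h/2)·k1); k3 = f(x_n + h/2, y_n + (h/2)·k2); k4 = f(x_n + h, y_n + h·k3); y_{n+1} = y_n + (h/6)·(k1 + 2k2 + 2k3 + k4).
x=1.000000, y=-0.200000:
  k1 = f(1.000000, -0.200000) = -0.068000
  k2 = f(1.235000, -0.215980) = -0.073433
  k3 = f(1.235000, -0.217257) = -0.073867
  k4 = f(1.470000, -0.234718) = -0.079804
  y ← -0.200000 + (0.47/6)·(k1 + 2k2 + 2k3 + k4) = -0.234655
y(1.47) ≈ -0.2347

-0.2347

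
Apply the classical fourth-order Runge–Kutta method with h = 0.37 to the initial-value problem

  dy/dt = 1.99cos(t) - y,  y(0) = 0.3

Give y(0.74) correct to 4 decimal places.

1.0739

RK4: k1 = f(t_n, y_n); k2 = f(t_n + h/2, y_n + (h/2)·k1); k3 = f(t_n + h/2, y_n + (h/2)·k2); k4 = f(t_n + h, y_n + h·k3); y_{n+1} = y_n + (h/6)·(k1 + 2k2 + 2k3 + k4).
t=0.000000, y=0.300000:
  k1 = f(0.000000, 0.300000) = 1.690000
  k2 = f(0.185000, 0.612650) = 1.343393
  k3 = f(0.185000, 0.548528) = 1.407515
  k4 = f(0.370000, 0.820781) = 1.034551
  y ← 0.300000 + (0.37/6)·(k1 + 2k2 + 2k3 + k4) = 0.807293
t=0.370000, y=0.807293:
  k1 = f(0.370000, 0.807293) = 1.048039
  k2 = f(0.555000, 1.001180) = 0.690122
  k3 = f(0.555000, 0.934965) = 0.756337
  k4 = f(0.740000, 1.087137) = 0.382415
  y ← 0.807293 + (0.37/6)·(k1 + 2k2 + 2k3 + k4) = 1.073901
y(0.74) ≈ 1.0739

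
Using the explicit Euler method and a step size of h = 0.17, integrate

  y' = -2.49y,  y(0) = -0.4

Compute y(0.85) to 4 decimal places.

Euler: y_{n+1} = y_n + h·f(x_n, y_n).
x=0.000000, y=-0.400000: f=0.996000 → y ← -0.400000 + 0.17·0.996000 = -0.230680
x=0.170000, y=-0.230680: f=0.574393 → y ← -0.230680 + 0.17·0.574393 = -0.133033
x=0.340000, y=-0.133033: f=0.331253 → y ← -0.133033 + 0.17·0.331253 = -0.076720
x=0.510000, y=-0.076720: f=0.191033 → y ← -0.076720 + 0.17·0.191033 = -0.044245
x=0.680000, y=-0.044245: f=0.110169 → y ← -0.044245 + 0.17·0.110169 = -0.025516
y(0.85) ≈ -0.0255

-0.0255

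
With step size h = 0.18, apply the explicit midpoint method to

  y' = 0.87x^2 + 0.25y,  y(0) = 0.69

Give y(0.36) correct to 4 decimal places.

Midpoint: k1 = f(x_n, y_n); k2 = f(x_n + h/2, y_n + (h/2)·k1); y_{n+1} = y_n + h·k2.
x=0.000000, y=0.690000:
  k1 = f(0.000000, 0.690000) = 0.172500
  k2 = f(0.090000, 0.705525) = 0.183428
  y ← 0.690000 + 0.18·0.183428 = 0.723017
x=0.180000, y=0.723017:
  k1 = f(0.180000, 0.723017) = 0.208942
  k2 = f(0.270000, 0.741822) = 0.248878
  y ← 0.723017 + 0.18·0.248878 = 0.767815
y(0.36) ≈ 0.7678

0.7678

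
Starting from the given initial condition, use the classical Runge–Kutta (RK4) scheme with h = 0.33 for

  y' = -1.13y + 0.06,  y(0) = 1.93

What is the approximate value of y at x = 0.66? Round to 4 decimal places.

0.9436

RK4: k1 = f(x_n, y_n); k2 = f(x_n + h/2, y_n + (h/2)·k1); k3 = f(x_n + h/2, y_n + (h/2)·k2); k4 = f(x_n + h, y_n + h·k3); y_{n+1} = y_n + (h/6)·(k1 + 2k2 + 2k3 + k4).
x=0.000000, y=1.930000:
  k1 = f(0.000000, 1.930000) = -2.120900
  k2 = f(0.165000, 1.580051) = -1.725458
  k3 = f(0.165000, 1.645299) = -1.799188
  k4 = f(0.330000, 1.336268) = -1.449983
  y ← 1.930000 + (0.33/6)·(k1 + 2k2 + 2k3 + k4) = 1.345890
x=0.330000, y=1.345890:
  k1 = f(0.330000, 1.345890) = -1.460856
  k2 = f(0.495000, 1.104849) = -1.188479
  k3 = f(0.495000, 1.149791) = -1.239264
  k4 = f(0.660000, 0.936933) = -0.998735
  y ← 1.345890 + (0.33/6)·(k1 + 2k2 + 2k3 + k4) = 0.943561
y(0.66) ≈ 0.9436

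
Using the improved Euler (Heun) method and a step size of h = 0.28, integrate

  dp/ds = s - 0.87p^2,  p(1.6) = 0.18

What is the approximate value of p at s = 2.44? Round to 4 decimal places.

1.2973

Heun: k1 = f(s_n, p_n); k2 = f(s_n + h, p_n + h·k1); p_{n+1} = p_n + (h/2)·(k1 + k2).
s=1.600000, p=0.180000:
  k1 = f(1.600000, 0.180000) = 1.571812
  k2 = f(1.880000, 0.620107) = 1.545456
  p ← 0.180000 + (0.28/2)·(1.571812 + 1.545456) = 0.616418
s=1.880000, p=0.616418:
  k1 = f(1.880000, 0.616418) = 1.549426
  k2 = f(2.160000, 1.050257) = 1.200356
  p ← 0.616418 + (0.28/2)·(1.549426 + 1.200356) = 1.001387
s=2.160000, p=1.001387:
  k1 = f(2.160000, 1.001387) = 1.287585
  k2 = f(2.440000, 1.361911) = 0.826323
  p ← 1.001387 + (0.28/2)·(1.287585 + 0.826323) = 1.297334
p(2.44) ≈ 1.2973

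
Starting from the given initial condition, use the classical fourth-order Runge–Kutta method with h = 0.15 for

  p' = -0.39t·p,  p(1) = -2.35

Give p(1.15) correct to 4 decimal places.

-2.2068

RK4: k1 = f(t_n, p_n); k2 = f(t_n + h/2, p_n + (h/2)·k1); k3 = f(t_n + h/2, p_n + (h/2)·k2); k4 = f(t_n + h, p_n + h·k3); p_{n+1} = p_n + (h/6)·(k1 + 2k2 + 2k3 + k4).
t=1.000000, p=-2.350000:
  k1 = f(1.000000, -2.350000) = 0.916500
  k2 = f(1.075000, -2.281262) = 0.956419
  k3 = f(1.075000, -2.278269) = 0.955164
  k4 = f(1.150000, -2.206725) = 0.989716
  p ← -2.350000 + (0.15/6)·(k1 + 2k2 + 2k3 + k4) = -2.206765
p(1.15) ≈ -2.2068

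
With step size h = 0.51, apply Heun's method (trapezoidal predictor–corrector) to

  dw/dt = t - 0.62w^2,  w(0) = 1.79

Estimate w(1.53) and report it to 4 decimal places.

Heun: k1 = f(t_n, w_n); k2 = f(t_n + h, w_n + h·k1); w_{n+1} = w_n + (h/2)·(k1 + k2).
t=0.000000, w=1.790000:
  k1 = f(0.000000, 1.790000) = -1.986542
  k2 = f(0.510000, 0.776864) = 0.135819
  w ← 1.790000 + (0.51/2)·(-1.986542 + 0.135819) = 1.318066
t=0.510000, w=1.318066:
  k1 = f(0.510000, 1.318066) = -0.567124
  k2 = f(1.020000, 1.028832) = 0.363732
  w ← 1.318066 + (0.51/2)·(-0.567124 + 0.363732) = 1.266201
t=1.020000, w=1.266201:
  k1 = f(1.020000, 1.266201) = 0.025976
  k2 = f(1.530000, 1.279449) = 0.515067
  w ← 1.266201 + (0.51/2)·(0.025976 + 0.515067) = 1.404167
w(1.53) ≈ 1.4042

1.4042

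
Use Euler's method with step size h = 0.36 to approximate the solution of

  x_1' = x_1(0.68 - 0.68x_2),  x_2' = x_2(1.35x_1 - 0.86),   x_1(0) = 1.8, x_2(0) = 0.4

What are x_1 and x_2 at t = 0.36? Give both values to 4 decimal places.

2.0644, 0.6261

Euler on (x_1,x_2): x_1_{n+1} = x_1_n + h·x_1', x_2_{n+1} = x_2_n + h·x_2'.
0.000000: (1.800000, 0.400000); f=(0.734400, 0.628000) → (2.064384, 0.626080)
(x_1(0.36), x_2(0.36)) ≈ (2.0644, 0.6261)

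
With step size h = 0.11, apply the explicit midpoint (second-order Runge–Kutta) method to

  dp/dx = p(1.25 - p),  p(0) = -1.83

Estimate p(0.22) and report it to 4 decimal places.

Midpoint: k1 = f(x_n, p_n); k2 = f(x_n + h/2, p_n + (h/2)·k1); p_{n+1} = p_n + h·k2.
x=0.000000, p=-1.830000:
  k1 = f(0.000000, -1.830000) = -5.636400
  k2 = f(0.055000, -2.140002) = -7.254611
  p ← -1.830000 + 0.11·(-7.254611) = -2.628007
x=0.110000, p=-2.628007:
  k1 = f(0.110000, -2.628007) = -10.191431
  k2 = f(0.165000, -3.188536) = -14.152431
  p ← -2.628007 + 0.11·(-14.152431) = -4.184775
p(0.22) ≈ -4.1848

-4.1848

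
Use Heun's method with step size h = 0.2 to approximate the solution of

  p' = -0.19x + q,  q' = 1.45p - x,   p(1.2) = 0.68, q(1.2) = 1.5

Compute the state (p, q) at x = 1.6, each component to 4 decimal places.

1.1630, 1.4778

Heun on (p,q): k1 = f(x_n, state_n); k2 = f(x_n + h, state_n + h·k1); state_{n+1} = state_n + (h/2)·(k1 + k2).
1.200000: (0.680000, 1.500000)
  k1 = (1.272000, -0.214000)
  predictor → (0.934400, 1.457200)
  k2 = (1.191200, -0.045120)
  → (0.926320, 1.474088)
1.400000: (0.926320, 1.474088)
  k1 = (1.208088, -0.056836)
  predictor → (1.167938, 1.462721)
  k2 = (1.158721, 0.093510)
  → (1.163001, 1.477755)
(p(1.6), q(1.6)) ≈ (1.1630, 1.4778)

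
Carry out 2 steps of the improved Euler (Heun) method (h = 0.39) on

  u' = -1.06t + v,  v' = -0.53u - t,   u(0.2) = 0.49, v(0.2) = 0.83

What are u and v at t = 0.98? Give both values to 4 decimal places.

0.4357, 0.1194

Heun on (u,v): k1 = f(t_n, state_n); k2 = f(t_n + h, state_n + h·k1); state_{n+1} = state_n + (h/2)·(k1 + k2).
0.200000: (0.490000, 0.830000)
  k1 = (0.618000, -0.459700)
  predictor → (0.731020, 0.650717)
  k2 = (0.025317, -0.977441)
  → (0.615447, 0.549758)
0.590000: (0.615447, 0.549758)
  k1 = (-0.075642, -0.916187)
  predictor → (0.585946, 0.192445)
  k2 = (-0.846355, -1.290552)
  → (0.435657, 0.119444)
(u(0.98), v(0.98)) ≈ (0.4357, 0.1194)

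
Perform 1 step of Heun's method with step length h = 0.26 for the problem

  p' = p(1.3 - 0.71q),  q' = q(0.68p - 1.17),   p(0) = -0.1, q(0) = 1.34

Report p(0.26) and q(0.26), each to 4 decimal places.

-0.1138, 0.9774

Heun on (p,q): k1 = f(s_n, state_n); k2 = f(s_n + h, state_n + h·k1); state_{n+1} = state_n + (h/2)·(k1 + k2).
0.000000: (-0.100000, 1.340000)
  k1 = (-0.034860, -1.658920)
  predictor → (-0.109064, 0.908681)
  k2 = (-0.071419, -1.130547)
  → (-0.113816, 0.977369)
(p(0.26), q(0.26)) ≈ (-0.1138, 0.9774)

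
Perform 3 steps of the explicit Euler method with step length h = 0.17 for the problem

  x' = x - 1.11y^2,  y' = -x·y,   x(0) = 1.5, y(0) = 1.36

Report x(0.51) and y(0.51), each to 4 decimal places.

Euler on (x,y): x_{n+1} = x_n + h·x', y_{n+1} = y_n + h·y'.
0.000000: (1.500000, 1.360000); f=(-0.553056, -2.040000) → (1.405980, 1.013200)
0.170000: (1.405980, 1.013200); f=(0.266483, -1.424539) → (1.451283, 0.771028)
0.340000: (1.451283, 0.771028); f=(0.791405, -1.118980) → (1.585821, 0.580802)
(x(0.51), y(0.51)) ≈ (1.5858, 0.5808)

1.5858, 0.5808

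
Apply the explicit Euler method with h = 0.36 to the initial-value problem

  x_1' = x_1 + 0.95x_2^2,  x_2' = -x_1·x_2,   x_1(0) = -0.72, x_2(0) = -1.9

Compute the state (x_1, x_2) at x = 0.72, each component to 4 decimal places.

Euler on (x_1,x_2): x_1_{n+1} = x_1_n + h·x_1', x_2_{n+1} = x_2_n + h·x_2'.
0.000000: (-0.720000, -1.900000); f=(2.709500, -1.368000) → (0.255420, -2.392480)
0.360000: (0.255420, -2.392480); f=(5.693183, 0.611087) → (2.304966, -2.172489)
(x_1(0.72), x_2(0.72)) ≈ (2.3050, -2.1725)

2.3050, -2.1725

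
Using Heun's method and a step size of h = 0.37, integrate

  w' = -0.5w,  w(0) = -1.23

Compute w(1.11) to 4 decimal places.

Heun: k1 = f(t_n, w_n); k2 = f(t_n + h, w_n + h·k1); w_{n+1} = w_n + (h/2)·(k1 + k2).
t=0.000000, w=-1.230000:
  k1 = f(0.000000, -1.230000) = 0.615000
  k2 = f(0.370000, -1.002450) = 0.501225
  w ← -1.230000 + (0.37/2)·(0.615000 + 0.501225) = -1.023498
t=0.370000, w=-1.023498:
  k1 = f(0.370000, -1.023498) = 0.511749
  k2 = f(0.740000, -0.834151) = 0.417076
  w ← -1.023498 + (0.37/2)·(0.511749 + 0.417076) = -0.851666
t=0.740000, w=-0.851666:
  k1 = f(0.740000, -0.851666) = 0.425833
  k2 = f(1.110000, -0.694108) = 0.347054
  w ← -0.851666 + (0.37/2)·(0.425833 + 0.347054) = -0.708682
w(1.11) ≈ -0.7087

-0.7087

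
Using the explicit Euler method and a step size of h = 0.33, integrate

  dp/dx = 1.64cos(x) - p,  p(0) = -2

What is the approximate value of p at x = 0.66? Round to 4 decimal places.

Euler: p_{n+1} = p_n + h·f(x_n, p_n).
x=0.000000, p=-2.000000: f=3.640000 → p ← -2.000000 + 0.33·3.640000 = -0.798800
x=0.330000, p=-0.798800: f=2.350309 → p ← -0.798800 + 0.33·2.350309 = -0.023198
p(0.66) ≈ -0.0232

-0.0232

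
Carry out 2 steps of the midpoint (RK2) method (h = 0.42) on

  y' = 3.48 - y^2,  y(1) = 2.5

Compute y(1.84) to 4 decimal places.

Midpoint: k1 = f(t_n, y_n); k2 = f(t_n + h/2, y_n + (h/2)·k1); y_{n+1} = y_n + h·k2.
t=1.000000, y=2.500000:
  k1 = f(1.000000, 2.500000) = -2.770000
  k2 = f(1.210000, 1.918300) = -0.199875
  y ← 2.500000 + 0.42·(-0.199875) = 2.416053
t=1.420000, y=2.416053:
  k1 = f(1.420000, 2.416053) = -2.357310
  k2 = f(1.630000, 1.921017) = -0.210308
  y ← 2.416053 + 0.42·(-0.210308) = 2.327723
y(1.84) ≈ 2.3277

2.3277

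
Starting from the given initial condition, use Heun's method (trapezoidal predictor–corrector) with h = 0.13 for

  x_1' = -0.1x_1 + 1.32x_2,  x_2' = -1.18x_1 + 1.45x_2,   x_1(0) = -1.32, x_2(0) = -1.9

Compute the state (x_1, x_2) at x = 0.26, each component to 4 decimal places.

Heun on (x_1,x_2): k1 = f(x_n, state_n); k2 = f(x_n + h, state_n + h·k1); state_{n+1} = state_n + (h/2)·(k1 + k2).
0.000000: (-1.320000, -1.900000)
  k1 = (-2.376000, -1.197400)
  predictor → (-1.628880, -2.055662)
  k2 = (-2.550586, -1.058631)
  → (-1.640228, -2.046642)
0.130000: (-1.640228, -2.046642)
  k1 = (-2.537545, -1.032162)
  predictor → (-1.970109, -2.180823)
  k2 = (-2.681676, -0.837465)
  → (-1.979477, -2.168168)
(x_1(0.26), x_2(0.26)) ≈ (-1.9795, -2.1682)

-1.9795, -2.1682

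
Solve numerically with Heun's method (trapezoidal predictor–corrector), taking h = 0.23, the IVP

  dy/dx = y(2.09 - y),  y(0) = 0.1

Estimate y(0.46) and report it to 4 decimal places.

Heun: k1 = f(x_n, y_n); k2 = f(x_n + h, y_n + h·k1); y_{n+1} = y_n + (h/2)·(k1 + k2).
x=0.000000, y=0.100000:
  k1 = f(0.000000, 0.100000) = 0.199000
  k2 = f(0.230000, 0.145770) = 0.283410
  y ← 0.100000 + (0.23/2)·(0.199000 + 0.283410) = 0.155477
x=0.230000, y=0.155477:
  k1 = f(0.230000, 0.155477) = 0.300774
  k2 = f(0.460000, 0.224655) = 0.419060
  y ← 0.155477 + (0.23/2)·(0.300774 + 0.419060) = 0.238258
y(0.46) ≈ 0.2383

0.2383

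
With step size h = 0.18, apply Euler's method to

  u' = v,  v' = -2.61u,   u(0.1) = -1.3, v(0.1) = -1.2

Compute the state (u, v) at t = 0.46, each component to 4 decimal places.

Euler on (u,v): u_{n+1} = u_n + h·u', v_{n+1} = v_n + h·v'.
0.100000: (-1.300000, -1.200000); f=(-1.200000, 3.393000) → (-1.516000, -0.589260)
0.280000: (-1.516000, -0.589260); f=(-0.589260, 3.956760) → (-1.622067, 0.122957)
(u(0.46), v(0.46)) ≈ (-1.6221, 0.1230)

-1.6221, 0.1230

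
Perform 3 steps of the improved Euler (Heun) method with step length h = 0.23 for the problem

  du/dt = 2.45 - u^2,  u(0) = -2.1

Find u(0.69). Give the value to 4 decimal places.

-19.0903

Heun: k1 = f(t_n, u_n); k2 = f(t_n + h, u_n + h·k1); u_{n+1} = u_n + (h/2)·(k1 + k2).
t=0.000000, u=-2.100000:
  k1 = f(0.000000, -2.100000) = -1.960000
  k2 = f(0.230000, -2.550800) = -4.056581
  u ← -2.100000 + (0.23/2)·(-1.960000 + (-4.056581)) = -2.791907
t=0.230000, u=-2.791907:
  k1 = f(0.230000, -2.791907) = -5.344743
  k2 = f(0.460000, -4.021198) = -13.720031
  u ← -2.791907 + (0.23/2)·(-5.344743 + (-13.720031)) = -4.984356
t=0.460000, u=-4.984356:
  k1 = f(0.460000, -4.984356) = -22.393804
  k2 = f(0.690000, -10.134931) = -100.266821
  u ← -4.984356 + (0.23/2)·(-22.393804 + (-100.266821)) = -19.090328
u(0.69) ≈ -19.0903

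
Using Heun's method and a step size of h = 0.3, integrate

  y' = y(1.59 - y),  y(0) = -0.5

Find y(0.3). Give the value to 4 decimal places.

-0.9500

Heun: k1 = f(t_n, y_n); k2 = f(t_n + h, y_n + h·k1); y_{n+1} = y_n + (h/2)·(k1 + k2).
t=0.000000, y=-0.500000:
  k1 = f(0.000000, -0.500000) = -1.045000
  k2 = f(0.300000, -0.813500) = -1.955247
  y ← -0.500000 + (0.3/2)·(-1.045000 + (-1.955247)) = -0.950037
y(0.3) ≈ -0.9500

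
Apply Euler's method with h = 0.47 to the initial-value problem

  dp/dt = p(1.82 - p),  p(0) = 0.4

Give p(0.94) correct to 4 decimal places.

Euler: p_{n+1} = p_n + h·f(t_n, p_n).
t=0.000000, p=0.400000: f=0.568000 → p ← 0.400000 + 0.47·0.568000 = 0.666960
t=0.470000, p=0.666960: f=0.769032 → p ← 0.666960 + 0.47·0.769032 = 1.028405
p(0.94) ≈ 1.0284

1.0284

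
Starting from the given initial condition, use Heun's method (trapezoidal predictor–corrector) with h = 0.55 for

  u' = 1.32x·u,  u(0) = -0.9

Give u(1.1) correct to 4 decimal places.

Heun: k1 = f(x_n, u_n); k2 = f(x_n + h, u_n + h·k1); u_{n+1} = u_n + (h/2)·(k1 + k2).
x=0.000000, u=-0.900000:
  k1 = f(0.000000, -0.900000) = 0.000000
  k2 = f(0.550000, -0.900000) = -0.653400
  u ← -0.900000 + (0.55/2)·(0.000000 + (-0.653400)) = -1.079685
x=0.550000, u=-1.079685:
  k1 = f(0.550000, -1.079685) = -0.783851
  k2 = f(1.100000, -1.510803) = -2.193686
  u ← -1.079685 + (0.55/2)·(-0.783851 + (-2.193686)) = -1.898508
u(1.1) ≈ -1.8985

-1.8985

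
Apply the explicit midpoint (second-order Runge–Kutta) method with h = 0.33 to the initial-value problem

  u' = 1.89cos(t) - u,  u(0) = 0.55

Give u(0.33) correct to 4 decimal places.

0.9108

Midpoint: k1 = f(t_n, u_n); k2 = f(t_n + h/2, u_n + (h/2)·k1); u_{n+1} = u_n + h·k2.
t=0.000000, u=0.550000:
  k1 = f(0.000000, 0.550000) = 1.340000
  k2 = f(0.165000, 0.771100) = 1.093231
  u ← 0.550000 + 0.33·1.093231 = 0.910766
u(0.33) ≈ 0.9108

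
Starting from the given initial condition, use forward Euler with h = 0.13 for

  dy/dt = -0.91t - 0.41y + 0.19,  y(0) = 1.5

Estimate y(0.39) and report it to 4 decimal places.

Euler: y_{n+1} = y_n + h·f(t_n, y_n).
t=0.000000, y=1.500000: f=-0.425000 → y ← 1.500000 + 0.13·(-0.425000) = 1.444750
t=0.130000, y=1.444750: f=-0.520647 → y ← 1.444750 + 0.13·(-0.520647) = 1.377066
t=0.260000, y=1.377066: f=-0.611197 → y ← 1.377066 + 0.13·(-0.611197) = 1.297610
y(0.39) ≈ 1.2976

1.2976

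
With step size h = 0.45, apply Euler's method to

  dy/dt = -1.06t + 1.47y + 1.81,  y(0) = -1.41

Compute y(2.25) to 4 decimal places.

Euler: y_{n+1} = y_n + h·f(t_n, y_n).
t=0.000000, y=-1.410000: f=-0.262700 → y ← -1.410000 + 0.45·(-0.262700) = -1.528215
t=0.450000, y=-1.528215: f=-0.913476 → y ← -1.528215 + 0.45·(-0.913476) = -1.939279
t=0.900000, y=-1.939279: f=-1.994740 → y ← -1.939279 + 0.45·(-1.994740) = -2.836912
t=1.350000, y=-2.836912: f=-3.791261 → y ← -2.836912 + 0.45·(-3.791261) = -4.542980
t=1.800000, y=-4.542980: f=-6.776181 → y ← -4.542980 + 0.45·(-6.776181) = -7.592261
y(2.25) ≈ -7.5923

-7.5923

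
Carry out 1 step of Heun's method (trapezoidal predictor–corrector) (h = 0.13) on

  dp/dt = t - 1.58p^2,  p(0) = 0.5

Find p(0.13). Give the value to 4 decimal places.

Heun: k1 = f(t_n, p_n); k2 = f(t_n + h, p_n + h·k1); p_{n+1} = p_n + (h/2)·(k1 + k2).
t=0.000000, p=0.500000:
  k1 = f(0.000000, 0.500000) = -0.395000
  k2 = f(0.130000, 0.448650) = -0.188033
  p ← 0.500000 + (0.13/2)·(-0.395000 + (-0.188033)) = 0.462103
p(0.13) ≈ 0.4621

0.4621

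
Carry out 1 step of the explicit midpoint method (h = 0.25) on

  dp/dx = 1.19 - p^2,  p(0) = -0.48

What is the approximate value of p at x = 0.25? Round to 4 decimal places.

Midpoint: k1 = f(x_n, p_n); k2 = f(x_n + h/2, p_n + (h/2)·k1); p_{n+1} = p_n + h·k2.
x=0.000000, p=-0.480000:
  k1 = f(0.000000, -0.480000) = 0.959600
  k2 = f(0.125000, -0.360050) = 1.060364
  p ← -0.480000 + 0.25·1.060364 = -0.214909
p(0.25) ≈ -0.2149

-0.2149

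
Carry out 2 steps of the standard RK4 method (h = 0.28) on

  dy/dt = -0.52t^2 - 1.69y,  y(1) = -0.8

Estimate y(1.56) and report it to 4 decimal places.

-0.6452

RK4: k1 = f(t_n, y_n); k2 = f(t_n + h/2, y_n + (h/2)·k1); k3 = f(t_n + h/2, y_n + (h/2)·k2); k4 = f(t_n + h, y_n + h·k3); y_{n+1} = y_n + (h/6)·(k1 + 2k2 + 2k3 + k4).
t=1.000000, y=-0.800000:
  k1 = f(1.000000, -0.800000) = 0.832000
  k2 = f(1.140000, -0.683520) = 0.479357
  k3 = f(1.140000, -0.732890) = 0.562792
  k4 = f(1.280000, -0.642418) = 0.233719
  y ← -0.800000 + (0.28/6)·(k1 + 2k2 + 2k3 + k4) = -0.652999
t=1.280000, y=-0.652999:
  k1 = f(1.280000, -0.652999) = 0.251601
  k2 = f(1.420000, -0.617775) = -0.004488
  k3 = f(1.420000, -0.653628) = 0.056103
  k4 = f(1.560000, -0.637291) = -0.188451
  y ← -0.652999 + (0.28/6)·(k1 + 2k2 + 2k3 + k4) = -0.645235
y(1.56) ≈ -0.6452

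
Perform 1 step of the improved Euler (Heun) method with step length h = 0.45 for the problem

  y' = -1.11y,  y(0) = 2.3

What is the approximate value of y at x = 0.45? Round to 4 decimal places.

Heun: k1 = f(x_n, y_n); k2 = f(x_n + h, y_n + h·k1); y_{n+1} = y_n + (h/2)·(k1 + k2).
x=0.000000, y=2.300000:
  k1 = f(0.000000, 2.300000) = -2.553000
  k2 = f(0.450000, 1.151150) = -1.277777
  y ← 2.300000 + (0.45/2)·(-2.553000 + (-1.277777)) = 1.438075
y(0.45) ≈ 1.4381

1.4381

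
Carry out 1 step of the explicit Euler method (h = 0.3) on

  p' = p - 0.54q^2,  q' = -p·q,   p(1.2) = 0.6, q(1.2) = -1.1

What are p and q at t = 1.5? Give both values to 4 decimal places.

0.5840, -0.9020

Euler on (p,q): p_{n+1} = p_n + h·p', q_{n+1} = q_n + h·q'.
1.200000: (0.600000, -1.100000); f=(-0.053400, 0.660000) → (0.583980, -0.902000)
(p(1.5), q(1.5)) ≈ (0.5840, -0.9020)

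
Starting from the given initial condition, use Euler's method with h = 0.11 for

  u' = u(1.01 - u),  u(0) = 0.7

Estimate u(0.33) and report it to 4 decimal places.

Euler: u_{n+1} = u_n + h·f(x_n, u_n).
x=0.000000, u=0.700000: f=0.217000 → u ← 0.700000 + 0.11·0.217000 = 0.723870
x=0.110000, u=0.723870: f=0.207121 → u ← 0.723870 + 0.11·0.207121 = 0.746653
x=0.220000, u=0.746653: f=0.196629 → u ← 0.746653 + 0.11·0.196629 = 0.768282
u(0.33) ≈ 0.7683

0.7683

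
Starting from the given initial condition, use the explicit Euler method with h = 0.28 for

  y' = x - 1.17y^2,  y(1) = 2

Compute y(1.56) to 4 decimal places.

1.0200

Euler: y_{n+1} = y_n + h·f(x_n, y_n).
x=1.000000, y=2.000000: f=-3.680000 → y ← 2.000000 + 0.28·(-3.680000) = 0.969600
x=1.280000, y=0.969600: f=0.180055 → y ← 0.969600 + 0.28·0.180055 = 1.020015
y(1.56) ≈ 1.0200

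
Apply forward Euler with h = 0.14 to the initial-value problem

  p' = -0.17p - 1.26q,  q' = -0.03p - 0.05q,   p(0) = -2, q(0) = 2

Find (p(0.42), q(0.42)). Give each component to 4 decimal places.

-2.8913, 1.9871

Euler on (p,q): p_{n+1} = p_n + h·p', q_{n+1} = q_n + h·q'.
0.000000: (-2.000000, 2.000000); f=(-2.180000, -0.040000) → (-2.305200, 1.994400)
0.140000: (-2.305200, 1.994400); f=(-2.121060, -0.030564) → (-2.602148, 1.990121)
0.280000: (-2.602148, 1.990121); f=(-2.065187, -0.021442) → (-2.891275, 1.987119)
(p(0.42), q(0.42)) ≈ (-2.8913, 1.9871)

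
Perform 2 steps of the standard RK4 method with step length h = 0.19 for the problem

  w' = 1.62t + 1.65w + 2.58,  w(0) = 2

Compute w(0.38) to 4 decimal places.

RK4: k1 = f(t_n, w_n); k2 = f(t_n + h/2, w_n + (h/2)·k1); k3 = f(t_n + h/2, w_n + (h/2)·k2); k4 = f(t_n + h, w_n + h·k3); w_{n+1} = w_n + (h/6)·(k1 + 2k2 + 2k3 + k4).
t=0.000000, w=2.000000:
  k1 = f(0.000000, 2.000000) = 5.880000
  k2 = f(0.095000, 2.558600) = 6.955590
  k3 = f(0.095000, 2.660781) = 7.124189
  k4 = f(0.190000, 3.353596) = 8.421233
  w ← 2.000000 + (0.19/6)·(k1 + 2k2 + 2k3 + k4) = 3.344592
t=0.190000, w=3.344592:
  k1 = f(0.190000, 3.344592) = 8.406376
  k2 = f(0.285000, 4.143197) = 9.877976
  k3 = f(0.285000, 4.282999) = 10.108649
  k4 = f(0.380000, 5.265235) = 11.883238
  w ← 3.344592 + (0.19/6)·(k1 + 2k2 + 2k3 + k4) = 5.252916
w(0.38) ≈ 5.2529

5.2529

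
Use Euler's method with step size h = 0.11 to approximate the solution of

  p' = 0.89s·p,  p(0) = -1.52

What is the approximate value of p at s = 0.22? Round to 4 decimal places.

-1.5364

Euler: p_{n+1} = p_n + h·f(s_n, p_n).
s=0.000000, p=-1.520000: f=0.000000 → p ← -1.520000 + 0.11·0.000000 = -1.520000
s=0.110000, p=-1.520000: f=-0.148808 → p ← -1.520000 + 0.11·(-0.148808) = -1.536369
p(0.22) ≈ -1.5364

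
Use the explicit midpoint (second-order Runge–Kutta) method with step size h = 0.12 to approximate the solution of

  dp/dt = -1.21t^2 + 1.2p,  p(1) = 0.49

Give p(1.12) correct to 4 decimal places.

0.3920

Midpoint: k1 = f(t_n, p_n); k2 = f(t_n + h/2, p_n + (h/2)·k1); p_{n+1} = p_n + h·k2.
t=1.000000, p=0.490000:
  k1 = f(1.000000, 0.490000) = -0.622000
  k2 = f(1.060000, 0.452680) = -0.816340
  p ← 0.490000 + 0.12·(-0.816340) = 0.392039
p(1.12) ≈ 0.3920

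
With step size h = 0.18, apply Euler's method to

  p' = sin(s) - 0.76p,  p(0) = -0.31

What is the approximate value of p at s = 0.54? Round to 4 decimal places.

-0.1082

Euler: p_{n+1} = p_n + h·f(s_n, p_n).
s=0.000000, p=-0.310000: f=0.235600 → p ← -0.310000 + 0.18·0.235600 = -0.267592
s=0.180000, p=-0.267592: f=0.382399 → p ← -0.267592 + 0.18·0.382399 = -0.198760
s=0.360000, p=-0.198760: f=0.503332 → p ← -0.198760 + 0.18·0.503332 = -0.108160
p(0.54) ≈ -0.1082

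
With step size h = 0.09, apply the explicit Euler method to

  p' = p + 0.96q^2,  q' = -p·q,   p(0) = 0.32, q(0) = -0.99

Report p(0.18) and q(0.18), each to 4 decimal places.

0.5524, -0.9240

Euler on (p,q): p_{n+1} = p_n + h·p', q_{n+1} = q_n + h·q'.
0.000000: (0.320000, -0.990000); f=(1.260896, 0.316800) → (0.433481, -0.961488)
0.090000: (0.433481, -0.961488); f=(1.320961, 0.416786) → (0.552367, -0.923977)
(p(0.18), q(0.18)) ≈ (0.5524, -0.9240)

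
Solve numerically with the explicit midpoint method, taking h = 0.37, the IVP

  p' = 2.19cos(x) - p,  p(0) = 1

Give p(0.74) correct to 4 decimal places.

1.4883

Midpoint: k1 = f(x_n, p_n); k2 = f(x_n + h/2, p_n + (h/2)·k1); p_{n+1} = p_n + h·k2.
x=0.000000, p=1.000000:
  k1 = f(0.000000, 1.000000) = 1.190000
  k2 = f(0.185000, 1.220150) = 0.932480
  p ← 1.000000 + 0.37·0.932480 = 1.345018
x=0.370000, p=1.345018:
  k1 = f(0.370000, 1.345018) = 0.696779
  k2 = f(0.555000, 1.473922) = 0.387360
  p ← 1.345018 + 0.37·0.387360 = 1.488341
p(0.74) ≈ 1.4883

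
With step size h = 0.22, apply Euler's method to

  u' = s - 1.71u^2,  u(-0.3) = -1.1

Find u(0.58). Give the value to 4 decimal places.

Euler: u_{n+1} = u_n + h·f(s_n, u_n).
s=-0.300000, u=-1.100000: f=-2.369100 → u ← -1.100000 + 0.22·(-2.369100) = -1.621202
s=-0.080000, u=-1.621202: f=-4.574386 → u ← -1.621202 + 0.22·(-4.574386) = -2.627567
s=0.140000, u=-2.627567: f=-11.666025 → u ← -2.627567 + 0.22·(-11.666025) = -5.194092
s=0.360000, u=-5.194092: f=-45.773398 → u ← -5.194092 + 0.22·(-45.773398) = -15.264240
u(0.58) ≈ -15.2642

-15.2642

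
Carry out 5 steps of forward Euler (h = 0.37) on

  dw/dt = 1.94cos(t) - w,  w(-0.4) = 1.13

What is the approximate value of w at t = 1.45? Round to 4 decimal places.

Euler: w_{n+1} = w_n + h·f(t_n, w_n).
t=-0.400000, w=1.130000: f=0.656858 → w ← 1.130000 + 0.37·0.656858 = 1.373038
t=-0.030000, w=1.373038: f=0.566089 → w ← 1.373038 + 0.37·0.566089 = 1.582491
t=0.340000, w=1.582491: f=0.246453 → w ← 1.582491 + 0.37·0.246453 = 1.673678
t=0.710000, w=1.673678: f=-0.202456 → w ← 1.673678 + 0.37·(-0.202456) = 1.598770
t=1.080000, w=1.598770: f=-0.684393 → w ← 1.598770 + 0.37·(-0.684393) = 1.345544
w(1.45) ≈ 1.3455

1.3455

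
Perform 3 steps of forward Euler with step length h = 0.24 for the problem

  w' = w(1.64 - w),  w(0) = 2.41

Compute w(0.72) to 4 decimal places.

Euler: w_{n+1} = w_n + h·f(s_n, w_n).
s=0.000000, w=2.410000: f=-1.855700 → w ← 2.410000 + 0.24·(-1.855700) = 1.964632
s=0.240000, w=1.964632: f=-0.637782 → w ← 1.964632 + 0.24·(-0.637782) = 1.811564
s=0.480000, w=1.811564: f=-0.310800 → w ← 1.811564 + 0.24·(-0.310800) = 1.736972
w(0.72) ≈ 1.7370

1.7370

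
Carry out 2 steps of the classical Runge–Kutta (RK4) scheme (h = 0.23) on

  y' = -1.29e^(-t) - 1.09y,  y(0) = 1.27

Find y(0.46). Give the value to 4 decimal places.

0.4023

RK4: k1 = f(t_n, y_n); k2 = f(t_n + h/2, y_n + (h/2)·k1); k3 = f(t_n + h/2, y_n + (h/2)·k2); k4 = f(t_n + h, y_n + h·k3); y_{n+1} = y_n + (h/6)·(k1 + 2k2 + 2k3 + k4).
t=0.000000, y=1.270000:
  k1 = f(0.000000, 1.270000) = -2.674300
  k2 = f(0.115000, 0.962455) = -2.198939
  k3 = f(0.115000, 1.017122) = -2.258525
  k4 = f(0.230000, 0.750539) = -1.843036
  y ← 1.270000 + (0.23/6)·(k1 + 2k2 + 2k3 + k4) = 0.755097
t=0.230000, y=0.755097:
  k1 = f(0.230000, 0.755097) = -1.848004
  k2 = f(0.345000, 0.542576) = -1.505012
  k3 = f(0.345000, 0.582020) = -1.548006
  k4 = f(0.460000, 0.399055) = -1.249326
  y ← 0.755097 + (0.23/6)·(k1 + 2k2 + 2k3 + k4) = 0.402301
y(0.46) ≈ 0.4023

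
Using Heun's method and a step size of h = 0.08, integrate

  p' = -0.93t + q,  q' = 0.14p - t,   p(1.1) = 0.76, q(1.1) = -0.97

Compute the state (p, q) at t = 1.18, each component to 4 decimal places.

0.5944, -1.0536

Heun on (p,q): k1 = f(t_n, state_n); k2 = f(t_n + h, state_n + h·k1); state_{n+1} = state_n + (h/2)·(k1 + k2).
1.100000: (0.760000, -0.970000)
  k1 = (-1.993000, -0.993600)
  predictor → (0.600560, -1.049488)
  k2 = (-2.146888, -1.095922)
  → (0.594404, -1.053581)
(p(1.18), q(1.18)) ≈ (0.5944, -1.0536)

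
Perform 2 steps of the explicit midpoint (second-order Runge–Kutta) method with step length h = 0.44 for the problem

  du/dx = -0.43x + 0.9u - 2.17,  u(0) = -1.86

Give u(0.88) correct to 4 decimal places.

Midpoint: k1 = f(x_n, u_n); k2 = f(x_n + h/2, u_n + (h/2)·k1); u_{n+1} = u_n + h·k2.
x=0.000000, u=-1.860000:
  k1 = f(0.000000, -1.860000) = -3.844000
  k2 = f(0.220000, -2.705680) = -4.699712
  u ← -1.860000 + 0.44·(-4.699712) = -3.927873
x=0.440000, u=-3.927873:
  k1 = f(0.440000, -3.927873) = -5.894286
  k2 = f(0.660000, -5.224616) = -7.155955
  u ← -3.927873 + 0.44·(-7.155955) = -7.076493
u(0.88) ≈ -7.0765

-7.0765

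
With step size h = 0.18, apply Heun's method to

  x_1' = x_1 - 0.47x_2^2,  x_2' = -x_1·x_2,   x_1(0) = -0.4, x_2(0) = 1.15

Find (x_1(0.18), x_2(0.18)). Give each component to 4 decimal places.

-0.6088, 1.2562

Heun on (x_1,x_2): k1 = f(t_n, state_n); k2 = f(t_n + h, state_n + h·k1); state_{n+1} = state_n + (h/2)·(k1 + k2).
0.000000: (-0.400000, 1.150000)
  k1 = (-1.021575, 0.460000)
  predictor → (-0.583883, 1.232800)
  k2 = (-1.298188, 0.719812)
  → (-0.608779, 1.256183)
(x_1(0.18), x_2(0.18)) ≈ (-0.6088, 1.2562)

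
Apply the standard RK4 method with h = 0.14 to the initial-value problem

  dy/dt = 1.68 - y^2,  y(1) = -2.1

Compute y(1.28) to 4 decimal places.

RK4: k1 = f(t_n, y_n); k2 = f(t_n + h/2, y_n + (h/2)·k1); k3 = f(t_n + h/2, y_n + (h/2)·k2); k4 = f(t_n + h, y_n + h·k3); y_{n+1} = y_n + (h/6)·(k1 + 2k2 + 2k3 + k4).
t=1.000000, y=-2.100000:
  k1 = f(1.000000, -2.100000) = -2.730000
  k2 = f(1.070000, -2.291100) = -3.569139
  k3 = f(1.070000, -2.349840) = -3.841747
  k4 = f(1.140000, -2.637845) = -5.278224
  y ← -2.100000 + (0.14/6)·(k1 + 2k2 + 2k3 + k4) = -2.632700
t=1.140000, y=-2.632700:
  k1 = f(1.140000, -2.632700) = -5.251109
  k2 = f(1.210000, -3.000278) = -7.321665
  k3 = f(1.210000, -3.145216) = -8.212387
  k4 = f(1.280000, -3.782434) = -12.626807
  y ← -2.632700 + (0.14/6)·(k1 + 2k2 + 2k3 + k4) = -3.774774
y(1.28) ≈ -3.7748

-3.7748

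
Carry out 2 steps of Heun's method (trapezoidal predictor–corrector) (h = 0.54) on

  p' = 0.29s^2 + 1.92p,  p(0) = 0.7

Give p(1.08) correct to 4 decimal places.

Heun: k1 = f(s_n, p_n); k2 = f(s_n + h, p_n + h·k1); p_{n+1} = p_n + (h/2)·(k1 + k2).
s=0.000000, p=0.700000:
  k1 = f(0.000000, 0.700000) = 1.344000
  k2 = f(0.540000, 1.425760) = 2.822023
  p ← 0.700000 + (0.54/2)·(1.344000 + 2.822023) = 1.824826
s=0.540000, p=1.824826:
  k1 = f(0.540000, 1.824826) = 3.588230
  k2 = f(1.080000, 3.762471) = 7.562200
  p ← 1.824826 + (0.54/2)·(3.588230 + 7.562200) = 4.835442
p(1.08) ≈ 4.8354

4.8354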